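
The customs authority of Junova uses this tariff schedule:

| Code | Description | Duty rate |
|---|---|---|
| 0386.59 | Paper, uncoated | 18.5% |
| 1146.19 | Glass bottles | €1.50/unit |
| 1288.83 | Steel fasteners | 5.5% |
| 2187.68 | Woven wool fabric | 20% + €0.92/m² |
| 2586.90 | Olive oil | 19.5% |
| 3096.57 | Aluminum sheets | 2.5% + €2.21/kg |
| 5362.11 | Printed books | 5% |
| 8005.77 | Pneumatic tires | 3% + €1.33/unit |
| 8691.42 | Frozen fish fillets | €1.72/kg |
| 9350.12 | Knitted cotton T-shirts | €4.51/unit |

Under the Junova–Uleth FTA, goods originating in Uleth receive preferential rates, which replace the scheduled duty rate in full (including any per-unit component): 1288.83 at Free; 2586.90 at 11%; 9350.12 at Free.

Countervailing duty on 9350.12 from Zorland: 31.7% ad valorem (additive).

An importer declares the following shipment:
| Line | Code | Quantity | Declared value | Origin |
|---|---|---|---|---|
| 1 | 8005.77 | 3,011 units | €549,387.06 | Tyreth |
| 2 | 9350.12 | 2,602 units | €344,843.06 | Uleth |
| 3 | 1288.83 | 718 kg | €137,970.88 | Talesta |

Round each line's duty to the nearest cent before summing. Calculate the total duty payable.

€28,074.64

Line 1 (8005.77, Tyreth, 3,011 units, €549,387.06):
Base rate for 8005.77 is 3% + €1.33/unit.
Duty = €549,387.06 × 3% + 3,011 × €1.33 = €20,486.24.
Line 2 (9350.12, Uleth, 2,602 units, €344,843.06):
Base rate for 9350.12 is €4.51/unit.
Origin Uleth qualifies under the Junova–Uleth agreement and 9350.12 is covered: preferential rate Free applies instead.
The additional-duty order on 9350.12 targets Zorland, not Uleth; it does not apply.
Duty = €344,843.06 × 0% = €0.00.
Line 3 (1288.83, Talesta, 718 kg, €137,970.88):
Base rate for 1288.83 is 5.5%.
1288.83 has an FTA preferential rate, but origin Talesta is not Uleth; base rate stands.
Duty = €137,970.88 × 5.5% = €7,588.40.
Total = €20,486.24 + €0.00 + €7,588.40 = €28,074.64.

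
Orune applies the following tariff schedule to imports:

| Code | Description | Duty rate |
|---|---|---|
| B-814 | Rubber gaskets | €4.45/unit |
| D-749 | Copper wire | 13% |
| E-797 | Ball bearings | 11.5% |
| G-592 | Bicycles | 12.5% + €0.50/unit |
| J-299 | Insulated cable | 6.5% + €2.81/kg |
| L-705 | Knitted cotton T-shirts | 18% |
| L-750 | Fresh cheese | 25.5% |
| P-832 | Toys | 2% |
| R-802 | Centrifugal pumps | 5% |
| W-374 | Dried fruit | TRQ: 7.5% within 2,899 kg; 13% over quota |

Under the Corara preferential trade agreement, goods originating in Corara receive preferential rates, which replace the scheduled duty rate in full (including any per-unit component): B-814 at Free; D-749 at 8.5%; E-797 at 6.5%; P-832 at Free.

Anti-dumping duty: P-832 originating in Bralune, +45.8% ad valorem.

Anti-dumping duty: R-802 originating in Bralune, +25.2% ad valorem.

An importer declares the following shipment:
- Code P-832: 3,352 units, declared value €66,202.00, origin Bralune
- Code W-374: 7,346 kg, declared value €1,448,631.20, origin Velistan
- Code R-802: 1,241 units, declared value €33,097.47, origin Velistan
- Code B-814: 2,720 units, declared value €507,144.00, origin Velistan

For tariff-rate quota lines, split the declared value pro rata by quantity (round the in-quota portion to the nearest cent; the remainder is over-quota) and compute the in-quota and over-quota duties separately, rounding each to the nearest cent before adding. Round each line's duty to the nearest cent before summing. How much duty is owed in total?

€202,282.93

Line 1 (P-832, Bralune, 3,352 units, €66,202.00):
Base rate for P-832 is 2%.
P-832 has an FTA preferential rate, but origin Bralune is not Corara; base rate stands.
Additional duty on P-832 from Bralune: +45.8%. Applied ad valorem rate: 2% + 45.8% = 47.8%.
Duty = €66,202.00 × 47.8% = €31,644.56.
Line 2 (W-374, Velistan, 7,346 kg, €1,448,631.20):
Code W-374 is under a tariff-rate quota (threshold 2,899 kg). In-quota: 2,899 kg at 7.5%; over-quota: 4,447 kg at 13%.
Pro-rata value split: in-quota = €1,448,631.20 × 2,899/7,346 = €571,682.80; over-quota = €1,448,631.20 − €571,682.80 = €876,948.40.
In-quota duty = €571,682.80 × 7.5% = €42,876.21. Over-quota duty = €876,948.40 × 13% = €114,003.29.
Line duty = €42,876.21 + €114,003.29 = €156,879.50.
Line 3 (R-802, Velistan, 1,241 units, €33,097.47):
Base rate for R-802 is 5%.
The additional-duty order on R-802 targets Bralune, not Velistan; it does not apply.
Duty = €33,097.47 × 5% = €1,654.87.
Line 4 (B-814, Velistan, 2,720 units, €507,144.00):
Base rate for B-814 is €4.45/unit.
B-814 has an FTA preferential rate, but origin Velistan is not Corara; base rate stands.
Duty = 2,720 × €4.45 = €12,104.00.
Total = €31,644.56 + €156,879.50 + €1,654.87 + €12,104.00 = €202,282.93.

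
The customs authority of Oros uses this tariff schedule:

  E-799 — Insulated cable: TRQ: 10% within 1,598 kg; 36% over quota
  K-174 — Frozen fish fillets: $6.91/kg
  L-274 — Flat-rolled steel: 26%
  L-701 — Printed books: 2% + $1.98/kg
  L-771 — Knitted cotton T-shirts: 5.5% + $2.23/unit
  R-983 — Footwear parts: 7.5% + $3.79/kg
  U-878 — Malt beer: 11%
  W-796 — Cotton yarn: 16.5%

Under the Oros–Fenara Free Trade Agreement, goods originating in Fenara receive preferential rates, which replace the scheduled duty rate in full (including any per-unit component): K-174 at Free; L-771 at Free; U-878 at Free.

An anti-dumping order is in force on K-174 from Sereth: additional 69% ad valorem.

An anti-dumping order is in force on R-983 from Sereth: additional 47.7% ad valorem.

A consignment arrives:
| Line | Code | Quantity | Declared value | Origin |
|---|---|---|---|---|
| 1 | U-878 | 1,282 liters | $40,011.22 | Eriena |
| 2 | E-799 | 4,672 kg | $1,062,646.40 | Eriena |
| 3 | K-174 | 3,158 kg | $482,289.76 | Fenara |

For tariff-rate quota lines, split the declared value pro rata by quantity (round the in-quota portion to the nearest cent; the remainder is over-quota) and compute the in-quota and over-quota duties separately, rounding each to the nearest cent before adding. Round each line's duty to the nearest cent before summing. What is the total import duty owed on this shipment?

$292,453.01

Line 1 (U-878, Eriena, 1,282 liters, $40,011.22):
Base rate for U-878 is 11%.
U-878 has an FTA preferential rate, but origin Eriena is not Fenara; base rate stands.
Duty = $40,011.22 × 11% = $4,401.23.
Line 2 (E-799, Eriena, 4,672 kg, $1,062,646.40):
Code E-799 is under a tariff-rate quota (threshold 1,598 kg). In-quota: 1,598 kg at 10%; over-quota: 3,074 kg at 36%.
Pro-rata value split: in-quota = $1,062,646.40 × 1,598/4,672 = $363,465.10; over-quota = $1,062,646.40 − $363,465.10 = $699,181.30.
In-quota duty = $363,465.10 × 10% = $36,346.51. Over-quota duty = $699,181.30 × 36% = $251,705.27.
Line duty = $36,346.51 + $251,705.27 = $288,051.78.
Line 3 (K-174, Fenara, 3,158 kg, $482,289.76):
Base rate for K-174 is $6.91/kg.
Origin Fenara qualifies under the Oros–Fenara agreement and K-174 is covered: preferential rate Free applies instead.
The additional-duty order on K-174 targets Sereth, not Fenara; it does not apply.
Duty = $482,289.76 × 0% = $0.00.
Total = $4,401.23 + $288,051.78 + $0.00 = $292,453.01.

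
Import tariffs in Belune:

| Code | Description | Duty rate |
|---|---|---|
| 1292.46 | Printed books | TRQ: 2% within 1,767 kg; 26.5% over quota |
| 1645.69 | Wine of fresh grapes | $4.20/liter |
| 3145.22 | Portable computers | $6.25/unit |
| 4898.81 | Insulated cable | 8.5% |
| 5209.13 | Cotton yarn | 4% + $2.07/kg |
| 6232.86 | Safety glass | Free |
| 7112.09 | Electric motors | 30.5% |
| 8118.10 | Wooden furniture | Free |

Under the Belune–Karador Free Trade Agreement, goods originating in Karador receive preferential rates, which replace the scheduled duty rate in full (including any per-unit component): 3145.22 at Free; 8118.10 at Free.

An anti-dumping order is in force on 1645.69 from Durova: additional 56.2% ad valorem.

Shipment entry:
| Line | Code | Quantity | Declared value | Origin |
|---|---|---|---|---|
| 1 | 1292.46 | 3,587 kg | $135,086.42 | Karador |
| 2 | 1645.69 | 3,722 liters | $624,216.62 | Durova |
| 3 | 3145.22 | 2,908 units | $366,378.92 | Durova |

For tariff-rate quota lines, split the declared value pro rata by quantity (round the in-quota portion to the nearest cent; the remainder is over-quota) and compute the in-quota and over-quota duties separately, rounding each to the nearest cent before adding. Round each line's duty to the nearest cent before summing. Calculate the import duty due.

Line 1 (1292.46, Karador, 3,587 kg, $135,086.42):
Code 1292.46 is under a tariff-rate quota (threshold 1,767 kg). In-quota: 1,767 kg at 2%; over-quota: 1,820 kg at 26.5%.
Pro-rata value split: in-quota = $135,086.42 × 1,767/3,587 = $66,545.22; over-quota = $135,086.42 − $66,545.22 = $68,541.20.
In-quota duty = $66,545.22 × 2% = $1,330.90. Over-quota duty = $68,541.20 × 26.5% = $18,163.42.
Line duty = $1,330.90 + $18,163.42 = $19,494.32.
Line 2 (1645.69, Durova, 3,722 liters, $624,216.62):
Base rate for 1645.69 is $4.20/liter.
Additional duty on 1645.69 from Durova: +56.2% ad valorem. Applied ad valorem rate = 56.2%.
Duty = $624,216.62 × 56.2% + 3,722 × $4.20 = $366,442.14.
Line 3 (3145.22, Durova, 2,908 units, $366,378.92):
Base rate for 3145.22 is $6.25/unit.
3145.22 has an FTA preferential rate, but origin Durova is not Karador; base rate stands.
Duty = 2,908 × $6.25 = $18,175.00.
Total = $19,494.32 + $366,442.14 + $18,175.00 = $404,111.46.

$404,111.46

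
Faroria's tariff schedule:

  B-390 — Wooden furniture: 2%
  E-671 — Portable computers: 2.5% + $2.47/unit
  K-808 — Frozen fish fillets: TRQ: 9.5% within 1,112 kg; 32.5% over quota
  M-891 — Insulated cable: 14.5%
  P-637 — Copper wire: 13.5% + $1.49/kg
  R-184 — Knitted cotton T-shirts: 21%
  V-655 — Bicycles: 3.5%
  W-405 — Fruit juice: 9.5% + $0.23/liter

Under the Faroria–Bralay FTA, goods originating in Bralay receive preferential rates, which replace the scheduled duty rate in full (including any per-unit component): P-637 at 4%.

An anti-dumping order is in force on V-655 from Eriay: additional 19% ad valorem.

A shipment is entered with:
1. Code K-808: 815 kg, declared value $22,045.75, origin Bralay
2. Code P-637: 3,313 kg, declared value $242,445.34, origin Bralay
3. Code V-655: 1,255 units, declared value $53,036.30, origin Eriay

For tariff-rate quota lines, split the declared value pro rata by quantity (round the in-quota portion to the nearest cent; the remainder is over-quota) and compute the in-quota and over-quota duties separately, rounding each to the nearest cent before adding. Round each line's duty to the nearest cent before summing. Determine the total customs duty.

$23,725.33

Line 1 (K-808, Bralay, 815 kg, $22,045.75):
Code K-808 is under a tariff-rate quota (threshold 1,112 kg). Quantity 815 kg is within the quota, so the in-quota rate 9.5% applies to the full value.
Duty = $22,045.75 × 9.5% = $2,094.35.
Line 2 (P-637, Bralay, 3,313 kg, $242,445.34):
Base rate for P-637 is 13.5% + $1.49/kg.
Origin Bralay qualifies under the Faroria–Bralay agreement and P-637 is covered: preferential rate 4% applies instead.
Duty = $242,445.34 × 4% = $9,697.81.
Line 3 (V-655, Eriay, 1,255 units, $53,036.30):
Base rate for V-655 is 3.5%.
Additional duty on V-655 from Eriay: +19%. Applied ad valorem rate: 3.5% + 19% = 22.5%.
Duty = $53,036.30 × 22.5% = $11,933.17.
Total = $2,094.35 + $9,697.81 + $11,933.17 = $23,725.33.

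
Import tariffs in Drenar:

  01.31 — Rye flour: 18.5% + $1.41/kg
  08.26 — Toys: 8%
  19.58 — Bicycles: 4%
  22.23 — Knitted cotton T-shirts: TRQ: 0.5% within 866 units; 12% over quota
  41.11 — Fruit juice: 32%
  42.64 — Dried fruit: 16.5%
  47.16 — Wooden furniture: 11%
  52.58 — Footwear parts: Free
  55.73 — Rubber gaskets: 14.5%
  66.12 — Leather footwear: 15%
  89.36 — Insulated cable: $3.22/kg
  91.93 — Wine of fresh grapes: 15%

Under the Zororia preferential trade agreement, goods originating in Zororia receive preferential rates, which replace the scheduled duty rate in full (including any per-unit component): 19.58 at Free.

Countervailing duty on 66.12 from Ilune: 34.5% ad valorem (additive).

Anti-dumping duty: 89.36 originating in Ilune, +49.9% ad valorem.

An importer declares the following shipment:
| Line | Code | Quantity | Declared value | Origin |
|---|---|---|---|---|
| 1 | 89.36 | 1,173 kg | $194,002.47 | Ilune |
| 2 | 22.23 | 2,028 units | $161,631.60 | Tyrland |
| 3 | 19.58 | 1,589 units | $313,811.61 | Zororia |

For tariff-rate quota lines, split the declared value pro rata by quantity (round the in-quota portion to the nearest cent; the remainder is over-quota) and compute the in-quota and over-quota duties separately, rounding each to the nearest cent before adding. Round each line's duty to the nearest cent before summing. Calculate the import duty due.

Line 1 (89.36, Ilune, 1,173 kg, $194,002.47):
Base rate for 89.36 is $3.22/kg.
Additional duty on 89.36 from Ilune: +49.9% ad valorem. Applied ad valorem rate = 49.9%.
Duty = $194,002.47 × 49.9% + 1,173 × $3.22 = $100,584.29.
Line 2 (22.23, Tyrland, 2,028 units, $161,631.60):
Code 22.23 is under a tariff-rate quota (threshold 866 units). In-quota: 866 units at 0.5%; over-quota: 1,162 units at 12%.
Pro-rata value split: in-quota = $161,631.60 × 866/2,028 = $69,020.20; over-quota = $161,631.60 − $69,020.20 = $92,611.40.
In-quota duty = $69,020.20 × 0.5% = $345.10. Over-quota duty = $92,611.40 × 12% = $11,113.37.
Line duty = $345.10 + $11,113.37 = $11,458.47.
Line 3 (19.58, Zororia, 1,589 units, $313,811.61):
Base rate for 19.58 is 4%.
Origin Zororia qualifies under the Drenar–Zororia agreement and 19.58 is covered: preferential rate Free applies instead.
Duty = $313,811.61 × 0% = $0.00.
Total = $100,584.29 + $11,458.47 + $0.00 = $112,042.76.

$112,042.76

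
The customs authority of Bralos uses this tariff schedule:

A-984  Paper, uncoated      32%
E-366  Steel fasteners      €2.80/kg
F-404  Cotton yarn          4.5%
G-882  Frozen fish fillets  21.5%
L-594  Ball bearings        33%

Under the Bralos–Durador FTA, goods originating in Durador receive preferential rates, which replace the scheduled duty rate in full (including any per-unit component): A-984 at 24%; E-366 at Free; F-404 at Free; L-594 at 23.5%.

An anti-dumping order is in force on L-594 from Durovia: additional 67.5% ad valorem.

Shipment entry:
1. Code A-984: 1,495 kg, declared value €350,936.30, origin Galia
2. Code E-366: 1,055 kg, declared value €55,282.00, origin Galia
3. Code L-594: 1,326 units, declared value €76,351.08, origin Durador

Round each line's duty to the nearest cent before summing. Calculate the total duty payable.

€133,196.12

Line 1 (A-984, Galia, 1,495 kg, €350,936.30):
Base rate for A-984 is 32%.
A-984 has an FTA preferential rate, but origin Galia is not Durador; base rate stands.
Duty = €350,936.30 × 32% = €112,299.62.
Line 2 (E-366, Galia, 1,055 kg, €55,282.00):
Base rate for E-366 is €2.80/kg.
E-366 has an FTA preferential rate, but origin Galia is not Durador; base rate stands.
Duty = 1,055 × €2.80 = €2,954.00.
Line 3 (L-594, Durador, 1,326 units, €76,351.08):
Base rate for L-594 is 33%.
Origin Durador qualifies under the Bralos–Durador agreement and L-594 is covered: preferential rate 23.5% applies instead.
The additional-duty order on L-594 targets Durovia, not Durador; it does not apply.
Duty = €76,351.08 × 23.5% = €17,942.50.
Total = €112,299.62 + €2,954.00 + €17,942.50 = €133,196.12.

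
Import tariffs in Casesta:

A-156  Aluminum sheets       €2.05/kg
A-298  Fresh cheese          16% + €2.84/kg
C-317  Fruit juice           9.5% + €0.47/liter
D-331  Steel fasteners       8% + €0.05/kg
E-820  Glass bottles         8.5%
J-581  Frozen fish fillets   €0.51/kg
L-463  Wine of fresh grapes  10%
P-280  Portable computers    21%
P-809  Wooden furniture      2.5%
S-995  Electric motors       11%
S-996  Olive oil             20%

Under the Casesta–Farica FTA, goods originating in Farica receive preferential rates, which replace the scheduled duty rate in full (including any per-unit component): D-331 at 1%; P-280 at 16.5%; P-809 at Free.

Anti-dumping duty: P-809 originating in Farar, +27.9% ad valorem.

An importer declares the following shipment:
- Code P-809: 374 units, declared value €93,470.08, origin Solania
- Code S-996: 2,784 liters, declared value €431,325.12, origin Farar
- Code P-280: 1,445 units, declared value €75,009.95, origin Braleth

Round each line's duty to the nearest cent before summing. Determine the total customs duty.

Line 1 (P-809, Solania, 374 units, €93,470.08):
Base rate for P-809 is 2.5%.
P-809 has an FTA preferential rate, but origin Solania is not Farica; base rate stands.
The additional-duty order on P-809 targets Farar, not Solania; it does not apply.
Duty = €93,470.08 × 2.5% = €2,336.75.
Line 2 (S-996, Farar, 2,784 liters, €431,325.12):
Base rate for S-996 is 20%.
Duty = €431,325.12 × 20% = €86,265.02.
Line 3 (P-280, Braleth, 1,445 units, €75,009.95):
Base rate for P-280 is 21%.
P-280 has an FTA preferential rate, but origin Braleth is not Farica; base rate stands.
Duty = €75,009.95 × 21% = €15,752.09.
Total = €2,336.75 + €86,265.02 + €15,752.09 = €104,353.86.

€104,353.86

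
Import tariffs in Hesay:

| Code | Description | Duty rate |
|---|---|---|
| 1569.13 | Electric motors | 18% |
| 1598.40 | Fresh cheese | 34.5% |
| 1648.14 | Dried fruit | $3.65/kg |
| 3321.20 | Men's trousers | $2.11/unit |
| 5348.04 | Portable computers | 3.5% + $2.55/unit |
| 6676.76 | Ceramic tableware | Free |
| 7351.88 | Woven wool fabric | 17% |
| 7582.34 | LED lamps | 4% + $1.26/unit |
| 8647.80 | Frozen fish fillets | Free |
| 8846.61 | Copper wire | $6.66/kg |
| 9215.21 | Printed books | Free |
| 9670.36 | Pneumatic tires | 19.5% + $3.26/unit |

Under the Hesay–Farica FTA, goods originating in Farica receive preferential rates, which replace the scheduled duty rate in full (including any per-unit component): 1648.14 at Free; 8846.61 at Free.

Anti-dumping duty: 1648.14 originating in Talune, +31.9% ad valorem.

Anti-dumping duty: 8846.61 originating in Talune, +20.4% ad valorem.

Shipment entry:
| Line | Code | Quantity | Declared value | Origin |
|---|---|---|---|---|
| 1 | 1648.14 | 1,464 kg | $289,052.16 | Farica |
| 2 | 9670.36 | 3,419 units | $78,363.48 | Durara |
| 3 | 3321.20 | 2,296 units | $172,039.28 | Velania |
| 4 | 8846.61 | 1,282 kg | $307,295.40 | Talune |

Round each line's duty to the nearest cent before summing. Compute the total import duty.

$102,497.76

Line 1 (1648.14, Farica, 1,464 kg, $289,052.16):
Base rate for 1648.14 is $3.65/kg.
Origin Farica qualifies under the Hesay–Farica agreement and 1648.14 is covered: preferential rate Free applies instead.
The additional-duty order on 1648.14 targets Talune, not Farica; it does not apply.
Duty = $289,052.16 × 0% = $0.00.
Line 2 (9670.36, Durara, 3,419 units, $78,363.48):
Base rate for 9670.36 is 19.5% + $3.26/unit.
Duty = $78,363.48 × 19.5% + 3,419 × $3.26 = $26,426.82.
Line 3 (3321.20, Velania, 2,296 units, $172,039.28):
Base rate for 3321.20 is $2.11/unit.
Duty = 2,296 × $2.11 = $4,844.56.
Line 4 (8846.61, Talune, 1,282 kg, $307,295.40):
Base rate for 8846.61 is $6.66/kg.
8846.61 has an FTA preferential rate, but origin Talune is not Farica; base rate stands.
Additional duty on 8846.61 from Talune: +20.4% ad valorem. Applied ad valorem rate = 20.4%.
Duty = $307,295.40 × 20.4% + 1,282 × $6.66 = $71,226.38.
Total = $0.00 + $26,426.82 + $4,844.56 + $71,226.38 = $102,497.76.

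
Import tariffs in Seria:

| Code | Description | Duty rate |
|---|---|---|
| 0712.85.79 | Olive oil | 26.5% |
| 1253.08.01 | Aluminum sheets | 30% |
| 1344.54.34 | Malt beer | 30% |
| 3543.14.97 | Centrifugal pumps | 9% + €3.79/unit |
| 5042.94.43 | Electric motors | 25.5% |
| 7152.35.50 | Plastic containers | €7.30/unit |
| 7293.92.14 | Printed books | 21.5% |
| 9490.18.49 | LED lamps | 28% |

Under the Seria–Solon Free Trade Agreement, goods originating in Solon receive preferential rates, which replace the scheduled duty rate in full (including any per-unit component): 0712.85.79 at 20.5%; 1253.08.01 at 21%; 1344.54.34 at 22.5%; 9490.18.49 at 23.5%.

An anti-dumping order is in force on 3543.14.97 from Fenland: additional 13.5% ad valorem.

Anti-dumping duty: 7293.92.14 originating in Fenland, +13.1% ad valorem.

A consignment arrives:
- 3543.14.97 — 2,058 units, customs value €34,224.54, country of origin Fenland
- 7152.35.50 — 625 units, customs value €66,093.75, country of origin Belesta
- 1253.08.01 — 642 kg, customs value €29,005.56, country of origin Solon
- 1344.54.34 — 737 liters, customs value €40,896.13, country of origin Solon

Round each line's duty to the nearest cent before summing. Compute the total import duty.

Line 1 (3543.14.97, Fenland, 2,058 units, €34,224.54):
Base rate for 3543.14.97 is 9% + €3.79/unit.
Additional duty on 3543.14.97 from Fenland: +13.5%. Applied ad valorem rate: 9% + 13.5% = 22.5%.
Duty = €34,224.54 × 22.5% + 2,058 × €3.79 = €15,500.34.
Line 2 (7152.35.50, Belesta, 625 units, €66,093.75):
Base rate for 7152.35.50 is €7.30/unit.
Duty = 625 × €7.30 = €4,562.50.
Line 3 (1253.08.01, Solon, 642 kg, €29,005.56):
Base rate for 1253.08.01 is 30%.
Origin Solon qualifies under the Seria–Solon agreement and 1253.08.01 is covered: preferential rate 21% applies instead.
Duty = €29,005.56 × 21% = €6,091.17.
Line 4 (1344.54.34, Solon, 737 liters, €40,896.13):
Base rate for 1344.54.34 is 30%.
Origin Solon qualifies under the Seria–Solon agreement and 1344.54.34 is covered: preferential rate 22.5% applies instead.
Duty = €40,896.13 × 22.5% = €9,201.63.
Total = €15,500.34 + €4,562.50 + €6,091.17 + €9,201.63 = €35,355.64.

€35,355.64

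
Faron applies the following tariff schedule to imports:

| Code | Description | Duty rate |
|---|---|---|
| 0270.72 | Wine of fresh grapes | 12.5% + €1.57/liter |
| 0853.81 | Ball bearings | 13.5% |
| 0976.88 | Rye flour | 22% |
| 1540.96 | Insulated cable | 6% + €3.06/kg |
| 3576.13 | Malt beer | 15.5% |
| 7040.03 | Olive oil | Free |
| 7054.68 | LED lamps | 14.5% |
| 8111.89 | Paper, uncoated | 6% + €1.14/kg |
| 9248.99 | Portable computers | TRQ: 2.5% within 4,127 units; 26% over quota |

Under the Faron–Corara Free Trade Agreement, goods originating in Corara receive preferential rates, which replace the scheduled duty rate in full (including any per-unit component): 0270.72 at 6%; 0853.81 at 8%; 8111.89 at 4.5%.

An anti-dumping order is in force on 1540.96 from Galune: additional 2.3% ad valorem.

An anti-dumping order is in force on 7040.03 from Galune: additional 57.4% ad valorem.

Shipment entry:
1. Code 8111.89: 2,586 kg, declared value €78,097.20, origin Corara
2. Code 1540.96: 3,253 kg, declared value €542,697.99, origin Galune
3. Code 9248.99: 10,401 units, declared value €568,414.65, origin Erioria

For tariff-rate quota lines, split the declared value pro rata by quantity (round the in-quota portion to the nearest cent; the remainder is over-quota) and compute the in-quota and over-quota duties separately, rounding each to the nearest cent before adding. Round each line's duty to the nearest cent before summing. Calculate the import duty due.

€153,298.26

Line 1 (8111.89, Corara, 2,586 kg, €78,097.20):
Base rate for 8111.89 is 6% + €1.14/kg.
Origin Corara qualifies under the Faron–Corara agreement and 8111.89 is covered: preferential rate 4.5% applies instead.
Duty = €78,097.20 × 4.5% = €3,514.37.
Line 2 (1540.96, Galune, 3,253 kg, €542,697.99):
Base rate for 1540.96 is 6% + €3.06/kg.
Additional duty on 1540.96 from Galune: +2.3%. Applied ad valorem rate: 6% + 2.3% = 8.3%.
Duty = €542,697.99 × 8.3% + 3,253 × €3.06 = €54,998.11.
Line 3 (9248.99, Erioria, 10,401 units, €568,414.65):
Code 9248.99 is under a tariff-rate quota (threshold 4,127 units). In-quota: 4,127 units at 2.5%; over-quota: 6,274 units at 26%.
Pro-rata value split: in-quota = €568,414.65 × 4,127/10,401 = €225,540.55; over-quota = €568,414.65 − €225,540.55 = €342,874.10.
In-quota duty = €225,540.55 × 2.5% = €5,638.51. Over-quota duty = €342,874.10 × 26% = €89,147.27.
Line duty = €5,638.51 + €89,147.27 = €94,785.78.
Total = €3,514.37 + €54,998.11 + €94,785.78 = €153,298.26.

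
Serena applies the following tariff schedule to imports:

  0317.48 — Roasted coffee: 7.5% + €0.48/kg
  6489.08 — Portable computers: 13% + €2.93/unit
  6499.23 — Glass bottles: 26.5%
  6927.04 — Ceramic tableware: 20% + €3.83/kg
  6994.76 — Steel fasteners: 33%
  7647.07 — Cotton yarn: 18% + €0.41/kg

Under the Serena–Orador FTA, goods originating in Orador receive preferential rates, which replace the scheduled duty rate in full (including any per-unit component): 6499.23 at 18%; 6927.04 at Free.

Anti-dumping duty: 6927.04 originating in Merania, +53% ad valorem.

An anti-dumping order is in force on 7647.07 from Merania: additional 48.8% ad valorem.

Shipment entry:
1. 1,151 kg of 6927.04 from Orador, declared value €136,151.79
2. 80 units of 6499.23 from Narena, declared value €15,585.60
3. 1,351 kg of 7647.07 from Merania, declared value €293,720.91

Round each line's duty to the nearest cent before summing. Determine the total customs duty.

€200,889.66

Line 1 (6927.04, Orador, 1,151 kg, €136,151.79):
Base rate for 6927.04 is 20% + €3.83/kg.
Origin Orador qualifies under the Serena–Orador agreement and 6927.04 is covered: preferential rate Free applies instead.
The additional-duty order on 6927.04 targets Merania, not Orador; it does not apply.
Duty = €136,151.79 × 0% = €0.00.
Line 2 (6499.23, Narena, 80 units, €15,585.60):
Base rate for 6499.23 is 26.5%.
6499.23 has an FTA preferential rate, but origin Narena is not Orador; base rate stands.
Duty = €15,585.60 × 26.5% = €4,130.18.
Line 3 (7647.07, Merania, 1,351 kg, €293,720.91):
Base rate for 7647.07 is 18% + €0.41/kg.
Additional duty on 7647.07 from Merania: +48.8%. Applied ad valorem rate: 18% + 48.8% = 66.8%.
Duty = €293,720.91 × 66.8% + 1,351 × €0.41 = €196,759.48.
Total = €0.00 + €4,130.18 + €196,759.48 = €200,889.66.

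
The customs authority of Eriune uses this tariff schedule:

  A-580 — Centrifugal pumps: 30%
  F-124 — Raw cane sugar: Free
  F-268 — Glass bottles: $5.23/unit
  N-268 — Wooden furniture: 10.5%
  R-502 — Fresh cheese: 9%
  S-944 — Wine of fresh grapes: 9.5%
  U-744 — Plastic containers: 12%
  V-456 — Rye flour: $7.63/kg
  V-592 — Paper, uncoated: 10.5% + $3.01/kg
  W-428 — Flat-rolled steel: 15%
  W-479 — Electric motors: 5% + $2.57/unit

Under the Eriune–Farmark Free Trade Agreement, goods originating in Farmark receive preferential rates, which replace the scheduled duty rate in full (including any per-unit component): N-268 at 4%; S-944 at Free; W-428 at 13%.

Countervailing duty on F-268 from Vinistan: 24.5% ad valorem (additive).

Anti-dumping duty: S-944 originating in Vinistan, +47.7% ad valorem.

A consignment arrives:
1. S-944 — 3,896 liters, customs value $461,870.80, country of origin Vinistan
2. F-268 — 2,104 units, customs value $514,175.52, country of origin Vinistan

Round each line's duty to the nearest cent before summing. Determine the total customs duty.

$401,167.02

Line 1 (S-944, Vinistan, 3,896 liters, $461,870.80):
Base rate for S-944 is 9.5%.
S-944 has an FTA preferential rate, but origin Vinistan is not Farmark; base rate stands.
Additional duty on S-944 from Vinistan: +47.7%. Applied ad valorem rate: 9.5% + 47.7% = 57.2%.
Duty = $461,870.80 × 57.2% = $264,190.10.
Line 2 (F-268, Vinistan, 2,104 units, $514,175.52):
Base rate for F-268 is $5.23/unit.
Additional duty on F-268 from Vinistan: +24.5% ad valorem. Applied ad valorem rate = 24.5%.
Duty = $514,175.52 × 24.5% + 2,104 × $5.23 = $136,976.92.
Total = $264,190.10 + $136,976.92 = $401,167.02.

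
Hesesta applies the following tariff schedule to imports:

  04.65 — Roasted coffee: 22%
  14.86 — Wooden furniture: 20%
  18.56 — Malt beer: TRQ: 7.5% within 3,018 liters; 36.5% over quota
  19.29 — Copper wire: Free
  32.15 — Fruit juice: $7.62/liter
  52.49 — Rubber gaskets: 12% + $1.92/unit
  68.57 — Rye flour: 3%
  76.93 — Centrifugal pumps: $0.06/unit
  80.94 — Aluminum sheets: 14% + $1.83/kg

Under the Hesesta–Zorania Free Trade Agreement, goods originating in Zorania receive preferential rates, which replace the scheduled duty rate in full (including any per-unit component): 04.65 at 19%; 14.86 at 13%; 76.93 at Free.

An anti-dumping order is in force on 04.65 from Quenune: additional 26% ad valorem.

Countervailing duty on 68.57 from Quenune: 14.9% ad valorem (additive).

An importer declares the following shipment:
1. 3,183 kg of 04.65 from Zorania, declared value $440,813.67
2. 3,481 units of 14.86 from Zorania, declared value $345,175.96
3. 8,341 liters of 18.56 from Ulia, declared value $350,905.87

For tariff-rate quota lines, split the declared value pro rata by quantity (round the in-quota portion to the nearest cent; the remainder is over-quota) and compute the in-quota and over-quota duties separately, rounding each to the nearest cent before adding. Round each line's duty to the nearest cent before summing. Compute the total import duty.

$219,887.60

Line 1 (04.65, Zorania, 3,183 kg, $440,813.67):
Base rate for 04.65 is 22%.
Origin Zorania qualifies under the Hesesta–Zorania agreement and 04.65 is covered: preferential rate 19% applies instead.
The additional-duty order on 04.65 targets Quenune, not Zorania; it does not apply.
Duty = $440,813.67 × 19% = $83,754.60.
Line 2 (14.86, Zorania, 3,481 units, $345,175.96):
Base rate for 14.86 is 20%.
Origin Zorania qualifies under the Hesesta–Zorania agreement and 14.86 is covered: preferential rate 13% applies instead.
Duty = $345,175.96 × 13% = $44,872.87.
Line 3 (18.56, Ulia, 8,341 liters, $350,905.87):
Code 18.56 is under a tariff-rate quota (threshold 3,018 liters). In-quota: 3,018 liters at 7.5%; over-quota: 5,323 liters at 36.5%.
Pro-rata value split: in-quota = $350,905.87 × 3,018/8,341 = $126,967.26; over-quota = $350,905.87 − $126,967.26 = $223,938.61.
In-quota duty = $126,967.26 × 7.5% = $9,522.54. Over-quota duty = $223,938.61 × 36.5% = $81,737.59.
Line duty = $9,522.54 + $81,737.59 = $91,260.13.
Total = $83,754.60 + $44,872.87 + $91,260.13 = $219,887.60.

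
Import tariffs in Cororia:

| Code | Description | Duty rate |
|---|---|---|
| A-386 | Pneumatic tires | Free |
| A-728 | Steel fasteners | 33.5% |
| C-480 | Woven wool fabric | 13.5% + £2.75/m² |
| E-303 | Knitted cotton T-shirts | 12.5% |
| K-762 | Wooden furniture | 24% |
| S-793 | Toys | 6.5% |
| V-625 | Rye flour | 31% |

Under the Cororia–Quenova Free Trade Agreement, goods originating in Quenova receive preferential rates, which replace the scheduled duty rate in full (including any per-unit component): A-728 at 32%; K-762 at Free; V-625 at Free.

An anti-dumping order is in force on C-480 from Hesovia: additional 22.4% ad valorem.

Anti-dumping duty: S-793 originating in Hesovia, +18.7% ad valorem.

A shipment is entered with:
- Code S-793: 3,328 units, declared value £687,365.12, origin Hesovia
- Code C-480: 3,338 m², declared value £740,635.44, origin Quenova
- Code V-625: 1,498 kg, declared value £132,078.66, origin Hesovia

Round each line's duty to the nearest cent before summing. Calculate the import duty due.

Line 1 (S-793, Hesovia, 3,328 units, £687,365.12):
Base rate for S-793 is 6.5%.
Additional duty on S-793 from Hesovia: +18.7%. Applied ad valorem rate: 6.5% + 18.7% = 25.2%.
Duty = £687,365.12 × 25.2% = £173,216.01.
Line 2 (C-480, Quenova, 3,338 m², £740,635.44):
Base rate for C-480 is 13.5% + £2.75/m².
Origin Quenova is the FTA partner but C-480 is not on the preference list; base rate stands.
The additional-duty order on C-480 targets Hesovia, not Quenova; it does not apply.
Duty = £740,635.44 × 13.5% + 3,338 × £2.75 = £109,165.28.
Line 3 (V-625, Hesovia, 1,498 kg, £132,078.66):
Base rate for V-625 is 31%.
V-625 has an FTA preferential rate, but origin Hesovia is not Quenova; base rate stands.
Duty = £132,078.66 × 31% = £40,944.38.
Total = £173,216.01 + £109,165.28 + £40,944.38 = £323,325.67.

£323,325.67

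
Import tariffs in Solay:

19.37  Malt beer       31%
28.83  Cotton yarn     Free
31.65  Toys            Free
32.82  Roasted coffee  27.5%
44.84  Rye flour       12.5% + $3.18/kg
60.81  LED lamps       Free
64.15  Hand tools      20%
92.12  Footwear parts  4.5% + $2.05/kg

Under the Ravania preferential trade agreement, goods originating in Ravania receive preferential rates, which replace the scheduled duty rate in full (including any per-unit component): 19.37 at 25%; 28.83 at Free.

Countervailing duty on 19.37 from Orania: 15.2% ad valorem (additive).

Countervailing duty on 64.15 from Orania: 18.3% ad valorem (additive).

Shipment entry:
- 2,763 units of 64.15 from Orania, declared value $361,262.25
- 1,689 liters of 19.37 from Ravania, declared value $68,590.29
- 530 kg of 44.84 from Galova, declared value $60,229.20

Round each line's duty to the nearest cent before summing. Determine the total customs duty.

$164,725.06

Line 1 (64.15, Orania, 2,763 units, $361,262.25):
Base rate for 64.15 is 20%.
Additional duty on 64.15 from Orania: +18.3%. Applied ad valorem rate: 20% + 18.3% = 38.3%.
Duty = $361,262.25 × 38.3% = $138,363.44.
Line 2 (19.37, Ravania, 1,689 liters, $68,590.29):
Base rate for 19.37 is 31%.
Origin Ravania qualifies under the Solay–Ravania agreement and 19.37 is covered: preferential rate 25% applies instead.
The additional-duty order on 19.37 targets Orania, not Ravania; it does not apply.
Duty = $68,590.29 × 25% = $17,147.57.
Line 3 (44.84, Galova, 530 kg, $60,229.20):
Base rate for 44.84 is 12.5% + $3.18/kg.
Duty = $60,229.20 × 12.5% + 530 × $3.18 = $9,214.05.
Total = $138,363.44 + $17,147.57 + $9,214.05 = $164,725.06.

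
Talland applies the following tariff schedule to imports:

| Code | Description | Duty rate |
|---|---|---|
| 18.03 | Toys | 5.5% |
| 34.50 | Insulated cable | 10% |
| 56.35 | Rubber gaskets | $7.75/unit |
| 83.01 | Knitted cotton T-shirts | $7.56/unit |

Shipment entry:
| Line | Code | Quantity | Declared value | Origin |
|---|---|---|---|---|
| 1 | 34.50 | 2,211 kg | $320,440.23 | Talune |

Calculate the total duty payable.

Line 1 (34.50, Talune, 2,211 kg, $320,440.23):
Base rate for 34.50 is 10%.
Duty = $320,440.23 × 10% = $32,044.02.

$32,044.02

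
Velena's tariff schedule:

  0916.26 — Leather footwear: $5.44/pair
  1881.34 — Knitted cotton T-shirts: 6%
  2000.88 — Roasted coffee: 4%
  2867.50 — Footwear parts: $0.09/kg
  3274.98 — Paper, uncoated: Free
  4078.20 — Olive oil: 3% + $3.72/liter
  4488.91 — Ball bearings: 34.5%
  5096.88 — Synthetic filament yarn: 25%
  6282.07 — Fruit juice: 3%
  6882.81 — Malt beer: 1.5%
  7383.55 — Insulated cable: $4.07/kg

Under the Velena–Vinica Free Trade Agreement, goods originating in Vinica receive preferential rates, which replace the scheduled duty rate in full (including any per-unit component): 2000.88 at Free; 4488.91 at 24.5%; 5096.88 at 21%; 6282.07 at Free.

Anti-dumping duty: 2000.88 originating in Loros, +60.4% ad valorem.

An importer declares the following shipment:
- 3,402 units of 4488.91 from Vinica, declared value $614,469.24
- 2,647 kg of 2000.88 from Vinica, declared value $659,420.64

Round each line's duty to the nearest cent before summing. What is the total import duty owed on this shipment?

$150,544.96

Line 1 (4488.91, Vinica, 3,402 units, $614,469.24):
Base rate for 4488.91 is 34.5%.
Origin Vinica qualifies under the Velena–Vinica agreement and 4488.91 is covered: preferential rate 24.5% applies instead.
Duty = $614,469.24 × 24.5% = $150,544.96.
Line 2 (2000.88, Vinica, 2,647 kg, $659,420.64):
Base rate for 2000.88 is 4%.
Origin Vinica qualifies under the Velena–Vinica agreement and 2000.88 is covered: preferential rate Free applies instead.
The additional-duty order on 2000.88 targets Loros, not Vinica; it does not apply.
Duty = $659,420.64 × 0% = $0.00.
Total = $150,544.96 + $0.00 = $150,544.96.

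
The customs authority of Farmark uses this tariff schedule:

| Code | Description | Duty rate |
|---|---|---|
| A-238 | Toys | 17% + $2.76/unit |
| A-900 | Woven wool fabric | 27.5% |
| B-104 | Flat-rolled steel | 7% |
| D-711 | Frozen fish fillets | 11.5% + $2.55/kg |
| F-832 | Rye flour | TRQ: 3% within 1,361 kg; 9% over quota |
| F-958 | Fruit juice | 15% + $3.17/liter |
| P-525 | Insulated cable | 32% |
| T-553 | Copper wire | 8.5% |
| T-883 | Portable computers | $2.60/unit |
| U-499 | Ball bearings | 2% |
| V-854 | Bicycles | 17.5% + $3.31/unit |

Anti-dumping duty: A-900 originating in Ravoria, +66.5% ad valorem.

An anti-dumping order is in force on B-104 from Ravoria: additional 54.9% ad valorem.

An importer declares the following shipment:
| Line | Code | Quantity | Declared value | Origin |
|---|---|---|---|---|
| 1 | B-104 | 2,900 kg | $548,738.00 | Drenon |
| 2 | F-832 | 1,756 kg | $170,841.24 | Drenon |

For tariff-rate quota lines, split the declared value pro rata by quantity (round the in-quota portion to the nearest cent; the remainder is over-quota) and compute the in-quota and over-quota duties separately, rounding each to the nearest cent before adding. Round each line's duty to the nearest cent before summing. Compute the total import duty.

Line 1 (B-104, Drenon, 2,900 kg, $548,738.00):
Base rate for B-104 is 7%.
The additional-duty order on B-104 targets Ravoria, not Drenon; it does not apply.
Duty = $548,738.00 × 7% = $38,411.66.
Line 2 (F-832, Drenon, 1,756 kg, $170,841.24):
Code F-832 is under a tariff-rate quota (threshold 1,361 kg). In-quota: 1,361 kg at 3%; over-quota: 395 kg at 9%.
Pro-rata value split: in-quota = $170,841.24 × 1,361/1,756 = $132,411.69; over-quota = $170,841.24 − $132,411.69 = $38,429.55.
In-quota duty = $132,411.69 × 3% = $3,972.35. Over-quota duty = $38,429.55 × 9% = $3,458.66.
Line duty = $3,972.35 + $3,458.66 = $7,431.01.
Total = $38,411.66 + $7,431.01 = $45,842.67.

$45,842.67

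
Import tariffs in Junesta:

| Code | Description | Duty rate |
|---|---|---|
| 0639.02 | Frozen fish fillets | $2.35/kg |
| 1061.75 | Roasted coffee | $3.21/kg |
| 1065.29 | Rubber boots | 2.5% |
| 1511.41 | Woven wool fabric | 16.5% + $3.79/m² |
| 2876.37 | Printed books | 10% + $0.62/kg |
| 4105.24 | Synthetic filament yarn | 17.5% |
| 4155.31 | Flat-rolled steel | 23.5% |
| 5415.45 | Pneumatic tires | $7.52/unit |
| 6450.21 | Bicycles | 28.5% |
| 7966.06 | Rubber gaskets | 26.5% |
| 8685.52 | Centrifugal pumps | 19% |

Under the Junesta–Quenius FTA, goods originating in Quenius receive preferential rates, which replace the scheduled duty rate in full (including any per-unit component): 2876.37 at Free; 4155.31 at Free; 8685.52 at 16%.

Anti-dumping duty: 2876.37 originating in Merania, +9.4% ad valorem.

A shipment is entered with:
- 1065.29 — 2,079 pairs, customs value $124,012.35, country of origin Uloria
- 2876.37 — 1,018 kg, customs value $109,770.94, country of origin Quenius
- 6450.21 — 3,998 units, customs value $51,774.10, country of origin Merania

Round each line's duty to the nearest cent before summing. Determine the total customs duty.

$17,855.93

Line 1 (1065.29, Uloria, 2,079 pairs, $124,012.35):
Base rate for 1065.29 is 2.5%.
Duty = $124,012.35 × 2.5% = $3,100.31.
Line 2 (2876.37, Quenius, 1,018 kg, $109,770.94):
Base rate for 2876.37 is 10% + $0.62/kg.
Origin Quenius qualifies under the Junesta–Quenius agreement and 2876.37 is covered: preferential rate Free applies instead.
The additional-duty order on 2876.37 targets Merania, not Quenius; it does not apply.
Duty = $109,770.94 × 0% = $0.00.
Line 3 (6450.21, Merania, 3,998 units, $51,774.10):
Base rate for 6450.21 is 28.5%.
Duty = $51,774.10 × 28.5% = $14,755.62.
Total = $3,100.31 + $0.00 + $14,755.62 = $17,855.93.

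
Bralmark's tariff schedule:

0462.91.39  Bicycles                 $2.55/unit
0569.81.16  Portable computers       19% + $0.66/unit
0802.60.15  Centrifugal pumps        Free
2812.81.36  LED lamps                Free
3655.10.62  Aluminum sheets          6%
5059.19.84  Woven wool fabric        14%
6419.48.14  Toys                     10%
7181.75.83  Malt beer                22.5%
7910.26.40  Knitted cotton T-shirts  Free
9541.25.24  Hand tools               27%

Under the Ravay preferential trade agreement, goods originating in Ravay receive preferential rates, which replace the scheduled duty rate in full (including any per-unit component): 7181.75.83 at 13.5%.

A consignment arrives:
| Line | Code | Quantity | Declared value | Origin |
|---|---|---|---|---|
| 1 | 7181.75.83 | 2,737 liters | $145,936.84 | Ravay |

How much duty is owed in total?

$19,701.47

Line 1 (7181.75.83, Ravay, 2,737 liters, $145,936.84):
Base rate for 7181.75.83 is 22.5%.
Origin Ravay qualifies under the Bralmark–Ravay agreement and 7181.75.83 is covered: preferential rate 13.5% applies instead.
Duty = $145,936.84 × 13.5% = $19,701.47.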